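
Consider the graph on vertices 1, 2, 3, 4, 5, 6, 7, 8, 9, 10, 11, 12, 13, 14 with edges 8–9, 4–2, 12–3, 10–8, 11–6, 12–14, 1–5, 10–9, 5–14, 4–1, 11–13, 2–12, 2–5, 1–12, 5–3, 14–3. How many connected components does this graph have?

4

7 is isolated — a component by itself.
Starting from 8 we can reach 8, 9, 10. That is one component of size 3.
Starting from 6 we can reach 6, 11, 13. That is one component of size 3.
Starting from 1 we can reach 1, 2, 3, 4, 5, 12, 14. That is one component of size 7.
Total: 4 components.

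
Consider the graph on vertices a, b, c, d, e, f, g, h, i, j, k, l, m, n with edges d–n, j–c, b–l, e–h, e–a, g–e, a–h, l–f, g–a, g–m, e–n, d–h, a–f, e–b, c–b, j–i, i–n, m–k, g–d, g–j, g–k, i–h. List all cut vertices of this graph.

Removing g increases the component count from 1 to 2, so g is a cut vertex.
By contrast removing j leaves 1 component; it is not a cut vertex. No other vertex is a cut vertex either.

g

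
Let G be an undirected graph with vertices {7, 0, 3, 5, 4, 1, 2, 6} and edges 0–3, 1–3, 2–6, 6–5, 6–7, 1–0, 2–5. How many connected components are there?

4 is isolated — a component by itself.
Starting from 0 we can reach 0, 1, 3. That is one component of size 3.
Starting from 2 we can reach 2, 5, 6, 7. That is one component of size 4.
Total: 3 components.

3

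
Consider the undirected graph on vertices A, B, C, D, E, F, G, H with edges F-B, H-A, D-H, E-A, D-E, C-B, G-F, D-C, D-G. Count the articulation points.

1

Removing D increases the component count from 1 to 2, so D is a cut vertex.
By contrast removing H leaves 1 component; it is not a cut vertex. No other vertex is a cut vertex either.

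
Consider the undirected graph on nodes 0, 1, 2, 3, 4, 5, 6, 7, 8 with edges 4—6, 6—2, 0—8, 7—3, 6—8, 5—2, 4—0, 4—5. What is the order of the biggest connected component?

6

1 is isolated — a component by itself.
Starting from 3 we can reach 3, 7. That is one component of size 2.
Starting from 0 we can reach 0, 2, 4, 5, 6, 8. That is one component of size 6.
The largest has 6 vertices.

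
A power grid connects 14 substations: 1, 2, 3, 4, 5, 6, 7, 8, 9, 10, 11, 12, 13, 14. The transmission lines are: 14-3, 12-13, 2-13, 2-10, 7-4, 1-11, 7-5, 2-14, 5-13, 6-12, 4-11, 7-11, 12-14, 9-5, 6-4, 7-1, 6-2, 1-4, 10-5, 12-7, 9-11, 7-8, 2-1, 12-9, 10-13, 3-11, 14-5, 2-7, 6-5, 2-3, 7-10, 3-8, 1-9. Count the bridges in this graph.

The edges on the cycle 2-7-1-11-3-2 are not bridges since each lies on that cycle.
Every edge lies on some cycle, so there are no bridges.

0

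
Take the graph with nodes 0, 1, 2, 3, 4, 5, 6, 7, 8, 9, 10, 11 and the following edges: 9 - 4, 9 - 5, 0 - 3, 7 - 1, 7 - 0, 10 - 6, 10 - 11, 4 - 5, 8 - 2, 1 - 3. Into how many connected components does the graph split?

4

Starting from 2 we can reach 2, 8. That is one component of size 2.
Starting from 4 we can reach 4, 5, 9. That is one component of size 3.
Starting from 6 we can reach 6, 10, 11. That is one component of size 3.
Starting from 0 we can reach 0, 1, 3, 7. That is one component of size 4.
Total: 4 components.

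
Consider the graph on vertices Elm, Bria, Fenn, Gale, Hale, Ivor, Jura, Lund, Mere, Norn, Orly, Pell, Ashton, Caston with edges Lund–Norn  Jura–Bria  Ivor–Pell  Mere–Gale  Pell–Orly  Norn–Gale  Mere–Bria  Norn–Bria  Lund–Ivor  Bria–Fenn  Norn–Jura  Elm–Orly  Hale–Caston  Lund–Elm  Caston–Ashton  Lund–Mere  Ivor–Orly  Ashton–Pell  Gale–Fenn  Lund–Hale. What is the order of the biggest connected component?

14

Starting from Elm we can reach Elm, Bria, Fenn, Gale, Hale, Ivor, Jura, Lund, Mere, Norn, Orly, Pell, Ashton, Caston. That is one component of size 14.
The largest has 14 vertices.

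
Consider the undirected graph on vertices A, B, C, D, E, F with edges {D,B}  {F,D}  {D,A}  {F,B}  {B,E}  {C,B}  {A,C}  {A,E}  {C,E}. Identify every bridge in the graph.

none

The edges on the cycle A-C-B-E-A are not bridges since each lies on that cycle.
Every edge lies on some cycle, so there are no bridges.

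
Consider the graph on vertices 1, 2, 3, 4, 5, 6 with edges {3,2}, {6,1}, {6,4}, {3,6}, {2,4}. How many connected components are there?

2

5 is isolated — a component by itself.
Starting from 1 we can reach 1, 2, 3, 4, 6. That is one component of size 5.
Total: 2 components.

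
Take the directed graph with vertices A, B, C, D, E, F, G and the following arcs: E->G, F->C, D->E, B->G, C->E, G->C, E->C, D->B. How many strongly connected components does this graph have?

5

{C, E, G} are all mutually reachable — one SCC of size 3.
{A} is an SCC by itself.
{B} is an SCC by itself.
{D} is an SCC by itself.
{F} is an SCC by itself.
That gives 5 strongly connected components.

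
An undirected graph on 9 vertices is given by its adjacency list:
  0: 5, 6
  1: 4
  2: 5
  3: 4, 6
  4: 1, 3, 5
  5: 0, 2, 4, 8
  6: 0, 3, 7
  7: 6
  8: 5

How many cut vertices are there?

Removing 4 increases the component count from 1 to 2, so 4 is a cut vertex.
Removing 5 increases the component count from 1 to 3, so 5 is a cut vertex.
Removing 6 increases the component count from 1 to 2, so 6 is a cut vertex.
By contrast removing 1 leaves 1 component; it is not a cut vertex. No other vertex is a cut vertex either.

3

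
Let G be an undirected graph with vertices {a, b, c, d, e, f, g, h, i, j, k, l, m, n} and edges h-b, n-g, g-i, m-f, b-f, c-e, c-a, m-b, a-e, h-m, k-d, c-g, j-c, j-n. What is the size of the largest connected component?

l is isolated — a component by itself.
Starting from d we can reach d, k. That is one component of size 2.
Starting from b we can reach b, f, h, m. That is one component of size 4.
Starting from a we can reach a, c, e, g, i, j, n. That is one component of size 7.
The largest has 7 vertices.

7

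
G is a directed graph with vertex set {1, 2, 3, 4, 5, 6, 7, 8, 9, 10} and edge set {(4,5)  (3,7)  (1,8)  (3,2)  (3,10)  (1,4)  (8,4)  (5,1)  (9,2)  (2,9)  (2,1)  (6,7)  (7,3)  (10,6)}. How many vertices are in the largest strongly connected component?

{3, 6, 7, 10} are all mutually reachable — one SCC of size 4.
{1, 4, 5, 8} are all mutually reachable — one SCC of size 4.
{2, 9} are all mutually reachable — one SCC of size 2.
The largest has 4 vertices.

4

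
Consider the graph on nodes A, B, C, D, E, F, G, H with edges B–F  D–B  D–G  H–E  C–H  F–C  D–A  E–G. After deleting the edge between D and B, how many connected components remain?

D and B are still connected via D-G-E-H-C-F-B, so the component count stays at 1.

1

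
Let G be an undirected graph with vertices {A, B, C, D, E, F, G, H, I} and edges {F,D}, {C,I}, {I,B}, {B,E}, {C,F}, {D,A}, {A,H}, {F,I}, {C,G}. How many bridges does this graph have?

6

The edges on the cycle C-F-I-C are not bridges since each lies on that cycle.
But removing F—D disconnects F from D; removing I—B disconnects I from B; removing D—A disconnects D from A; removing C—G disconnects C from G — these are bridges.
In total 6 edges are bridges.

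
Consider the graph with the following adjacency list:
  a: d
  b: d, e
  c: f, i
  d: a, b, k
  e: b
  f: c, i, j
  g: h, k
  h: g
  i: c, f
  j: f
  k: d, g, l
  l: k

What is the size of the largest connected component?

8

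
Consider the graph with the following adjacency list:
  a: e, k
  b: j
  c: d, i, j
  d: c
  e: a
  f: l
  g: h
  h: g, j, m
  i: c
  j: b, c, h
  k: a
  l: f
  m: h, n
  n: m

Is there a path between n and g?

Yes

From n we can reach b, c, d, g, h, i, j, m, n, which includes g.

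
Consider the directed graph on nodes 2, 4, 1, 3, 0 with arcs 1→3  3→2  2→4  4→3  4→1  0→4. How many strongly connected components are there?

{1, 2, 3, 4} are all mutually reachable — one SCC of size 4.
{0} is an SCC by itself.
That gives 2 strongly connected components.

2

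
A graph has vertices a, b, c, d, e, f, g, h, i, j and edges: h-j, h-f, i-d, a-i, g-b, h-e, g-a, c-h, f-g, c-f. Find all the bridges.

The edges on the cycle c-h-f-c are not bridges since each lies on that cycle.
But removing g-b disconnects g from b; removing h-e disconnects h from e; removing h-j disconnects h from j; removing f-g disconnects f from g — these are bridges.
In total 7 edges are bridges.

a-g, a-i, b-g, d-i, e-h, f-g, h-j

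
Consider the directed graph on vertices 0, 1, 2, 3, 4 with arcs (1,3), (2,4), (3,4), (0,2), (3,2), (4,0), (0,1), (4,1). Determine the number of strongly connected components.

{0, 1, 2, 3, 4} are all mutually reachable — one SCC of size 5.
That gives 1 strongly connected component.

1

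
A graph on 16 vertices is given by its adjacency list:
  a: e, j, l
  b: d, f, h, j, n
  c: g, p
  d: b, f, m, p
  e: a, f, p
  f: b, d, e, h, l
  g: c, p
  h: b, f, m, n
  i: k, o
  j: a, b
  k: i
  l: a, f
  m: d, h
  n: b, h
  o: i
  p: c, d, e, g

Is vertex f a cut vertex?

Deleting f leaves 2 components (was 2), so f is not a cut vertex.

No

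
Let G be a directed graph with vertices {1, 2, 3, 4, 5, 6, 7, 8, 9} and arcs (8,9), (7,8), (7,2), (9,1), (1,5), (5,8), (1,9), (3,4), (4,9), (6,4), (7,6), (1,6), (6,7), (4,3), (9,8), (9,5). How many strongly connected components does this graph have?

2

{1, 3, 4, 5, 6, 7, 8, 9} are all mutually reachable — one SCC of size 8.
{2} is an SCC by itself.
That gives 2 strongly connected components.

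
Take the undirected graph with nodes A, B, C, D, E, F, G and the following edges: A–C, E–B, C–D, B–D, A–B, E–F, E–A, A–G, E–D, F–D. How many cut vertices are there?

1

Removing A increases the component count from 1 to 2, so A is a cut vertex.
By contrast removing C leaves 1 component; it is not a cut vertex. No other vertex is a cut vertex either.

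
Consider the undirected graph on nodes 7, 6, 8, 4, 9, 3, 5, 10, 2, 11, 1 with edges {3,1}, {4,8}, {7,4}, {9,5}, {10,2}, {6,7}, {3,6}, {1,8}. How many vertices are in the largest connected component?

11 is isolated — a component by itself.
Starting from 5 we can reach 5, 9. That is one component of size 2.
Starting from 2 we can reach 2, 10. That is one component of size 2.
Starting from 1 we can reach 1, 3, 4, 6, 7, 8. That is one component of size 6.
The largest has 6 vertices.

6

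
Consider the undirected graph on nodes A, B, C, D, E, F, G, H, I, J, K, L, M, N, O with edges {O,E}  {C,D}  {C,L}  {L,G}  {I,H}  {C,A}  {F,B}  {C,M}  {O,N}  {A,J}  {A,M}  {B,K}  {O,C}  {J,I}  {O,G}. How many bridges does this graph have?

8

The edges on the cycle O-C-L-G-O are not bridges since each lies on that cycle.
But removing O-E disconnects O from E; removing B-K disconnects B from K; removing N-O disconnects N from O; removing J-A disconnects J from A — these are bridges.
In total 8 edges are bridges.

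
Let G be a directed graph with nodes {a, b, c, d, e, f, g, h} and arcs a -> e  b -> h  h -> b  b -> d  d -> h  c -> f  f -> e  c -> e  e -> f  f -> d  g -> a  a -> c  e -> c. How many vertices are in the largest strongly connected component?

{c, e, f} are all mutually reachable — one SCC of size 3.
{b, d, h} are all mutually reachable — one SCC of size 3.
{g} is an SCC by itself.
{a} is an SCC by itself.
The largest has 3 vertices.

3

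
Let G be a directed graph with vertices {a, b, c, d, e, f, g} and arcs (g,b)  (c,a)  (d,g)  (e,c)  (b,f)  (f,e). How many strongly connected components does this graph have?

7

{b} is an SCC by itself.
{e} is an SCC by itself.
{f} is an SCC by itself.
{c} is an SCC by itself.
{g} is an SCC by itself.
(and 2 more singleton SCCs)
That gives 7 strongly connected components.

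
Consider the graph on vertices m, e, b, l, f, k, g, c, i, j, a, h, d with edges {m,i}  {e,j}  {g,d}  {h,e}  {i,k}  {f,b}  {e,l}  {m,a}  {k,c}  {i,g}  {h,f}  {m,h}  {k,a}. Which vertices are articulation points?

e, f, g, h, i, k, m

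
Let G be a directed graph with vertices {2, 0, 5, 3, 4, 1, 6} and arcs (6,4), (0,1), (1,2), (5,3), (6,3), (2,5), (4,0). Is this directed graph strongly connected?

No

There is no directed path from 2 to 6, so the graph is not strongly connected.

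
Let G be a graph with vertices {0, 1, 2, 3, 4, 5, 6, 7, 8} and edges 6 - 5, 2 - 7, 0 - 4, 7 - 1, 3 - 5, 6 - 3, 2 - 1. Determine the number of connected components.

4

8 is isolated — a component by itself.
Starting from 0 we can reach 0, 4. That is one component of size 2.
Starting from 3 we can reach 3, 5, 6. That is one component of size 3.
Starting from 1 we can reach 1, 2, 7. That is one component of size 3.
Total: 4 components.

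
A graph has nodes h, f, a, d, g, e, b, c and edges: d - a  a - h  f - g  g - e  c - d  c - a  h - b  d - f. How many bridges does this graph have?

The edges on the cycle c-d-a-c are not bridges since each lies on that cycle.
But removing d - f disconnects d from f; removing a - h disconnects a from h; removing f - g disconnects f from g; removing h - b disconnects h from b — these are bridges.
In total 5 edges are bridges.

5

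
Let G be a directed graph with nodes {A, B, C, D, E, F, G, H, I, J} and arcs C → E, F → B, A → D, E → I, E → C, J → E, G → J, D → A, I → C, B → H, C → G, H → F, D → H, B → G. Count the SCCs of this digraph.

{C, E, G, I, J} are all mutually reachable — one SCC of size 5.
{B, F, H} are all mutually reachable — one SCC of size 3.
{A, D} are all mutually reachable — one SCC of size 2.
That gives 3 strongly connected components.

3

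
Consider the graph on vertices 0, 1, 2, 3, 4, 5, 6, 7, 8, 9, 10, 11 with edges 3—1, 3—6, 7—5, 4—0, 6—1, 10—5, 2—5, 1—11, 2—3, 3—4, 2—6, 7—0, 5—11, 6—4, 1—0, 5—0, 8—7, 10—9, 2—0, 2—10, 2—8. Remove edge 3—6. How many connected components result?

1

3 and 6 are still connected via 3-2-6, so the component count stays at 1.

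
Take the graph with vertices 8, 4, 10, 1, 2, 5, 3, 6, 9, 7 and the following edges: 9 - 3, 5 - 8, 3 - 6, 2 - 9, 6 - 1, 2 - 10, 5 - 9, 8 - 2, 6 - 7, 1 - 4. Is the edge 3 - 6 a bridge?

Removing 3 - 6 leaves no path between 3 and 6: the component count goes from 1 to 2. So it is a bridge.

Yes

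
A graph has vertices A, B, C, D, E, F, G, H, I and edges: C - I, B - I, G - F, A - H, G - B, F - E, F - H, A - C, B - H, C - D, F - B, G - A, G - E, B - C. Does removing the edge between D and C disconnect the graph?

Yes

Removing D - C leaves no path between D and C: the component count goes from 1 to 2. So it is a bridge.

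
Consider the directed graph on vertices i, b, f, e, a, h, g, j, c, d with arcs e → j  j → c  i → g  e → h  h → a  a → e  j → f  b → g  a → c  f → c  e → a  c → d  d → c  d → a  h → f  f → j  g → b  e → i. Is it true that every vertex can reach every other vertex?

There is no directed path from i to c, so the graph is not strongly connected.

No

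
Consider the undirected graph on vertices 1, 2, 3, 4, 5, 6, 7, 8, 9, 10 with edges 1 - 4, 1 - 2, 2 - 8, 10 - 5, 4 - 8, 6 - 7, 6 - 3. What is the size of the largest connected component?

9 is isolated — a component by itself.
Starting from 5 we can reach 5, 10. That is one component of size 2.
Starting from 3 we can reach 3, 6, 7. That is one component of size 3.
Starting from 1 we can reach 1, 2, 4, 8. That is one component of size 4.
The largest has 4 vertices.

4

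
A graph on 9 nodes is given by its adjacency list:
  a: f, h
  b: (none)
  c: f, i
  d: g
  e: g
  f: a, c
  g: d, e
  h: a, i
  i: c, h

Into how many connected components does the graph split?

3

b is isolated — a component by itself.
Starting from d we can reach d, e, g. That is one component of size 3.
Starting from a we can reach a, c, f, h, i. That is one component of size 5.
Total: 3 components.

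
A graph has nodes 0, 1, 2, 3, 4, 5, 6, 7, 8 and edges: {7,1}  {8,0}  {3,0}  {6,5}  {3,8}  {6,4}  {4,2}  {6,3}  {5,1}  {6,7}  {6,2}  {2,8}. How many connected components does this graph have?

1

Starting from 0 we can reach 0, 1, 2, 3, 4, 5, 6, 7, 8. That is one component of size 9.
Total: 1 component.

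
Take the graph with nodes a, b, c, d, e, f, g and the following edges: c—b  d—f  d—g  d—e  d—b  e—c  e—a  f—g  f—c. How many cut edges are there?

The edges on the cycle d-f-g-d are not bridges since each lies on that cycle.
But removing e—a disconnects e from a — this is a bridge.

1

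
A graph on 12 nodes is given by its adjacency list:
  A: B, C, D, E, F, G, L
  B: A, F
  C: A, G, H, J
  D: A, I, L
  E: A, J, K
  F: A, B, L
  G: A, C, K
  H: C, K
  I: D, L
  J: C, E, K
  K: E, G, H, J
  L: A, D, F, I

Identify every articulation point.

A

Removing A increases the component count from 1 to 2, so A is a cut vertex.
By contrast removing L leaves 1 component; it is not a cut vertex. No other vertex is a cut vertex either.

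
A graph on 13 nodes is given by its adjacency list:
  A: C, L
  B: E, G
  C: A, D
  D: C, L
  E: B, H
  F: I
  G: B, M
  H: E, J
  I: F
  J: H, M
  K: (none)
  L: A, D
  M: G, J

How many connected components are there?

4

K is isolated — a component by itself.
Starting from F we can reach F, I. That is one component of size 2.
Starting from A we can reach A, C, D, L. That is one component of size 4.
Starting from B we can reach B, E, G, H, J, M. That is one component of size 6.
Total: 4 components.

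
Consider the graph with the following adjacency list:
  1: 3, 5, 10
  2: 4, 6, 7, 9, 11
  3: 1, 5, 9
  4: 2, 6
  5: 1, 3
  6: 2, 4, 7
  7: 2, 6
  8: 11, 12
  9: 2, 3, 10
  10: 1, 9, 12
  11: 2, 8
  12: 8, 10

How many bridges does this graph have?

0

The edges on the cycle 2-7-6-2 are not bridges since each lies on that cycle.
Every edge lies on some cycle, so there are no bridges.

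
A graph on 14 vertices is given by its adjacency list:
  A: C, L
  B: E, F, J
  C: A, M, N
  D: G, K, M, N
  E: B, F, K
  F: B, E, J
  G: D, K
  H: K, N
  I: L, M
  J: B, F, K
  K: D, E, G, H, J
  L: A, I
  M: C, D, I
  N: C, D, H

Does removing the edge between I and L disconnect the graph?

No

After removing I-L, the path I-M-C-A-L still connects them, so the edge is not a bridge.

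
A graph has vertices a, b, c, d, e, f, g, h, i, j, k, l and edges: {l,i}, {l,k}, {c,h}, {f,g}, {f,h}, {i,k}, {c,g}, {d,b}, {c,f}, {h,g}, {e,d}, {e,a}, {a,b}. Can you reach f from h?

From h we can reach c, f, g, h, which includes f.

Yes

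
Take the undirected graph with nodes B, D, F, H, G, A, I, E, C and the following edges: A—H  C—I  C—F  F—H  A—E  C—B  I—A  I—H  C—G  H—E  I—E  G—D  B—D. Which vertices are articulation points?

Removing C increases the component count from 1 to 2, so C is a cut vertex.
By contrast removing F leaves 1 component; it is not a cut vertex. No other vertex is a cut vertex either.

C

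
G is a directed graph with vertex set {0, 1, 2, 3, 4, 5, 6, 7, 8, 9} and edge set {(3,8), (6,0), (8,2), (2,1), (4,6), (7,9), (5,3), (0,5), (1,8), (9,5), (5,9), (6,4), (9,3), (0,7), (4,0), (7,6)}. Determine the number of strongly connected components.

4

{0, 4, 6, 7} are all mutually reachable — one SCC of size 4.
{1, 2, 8} are all mutually reachable — one SCC of size 3.
{5, 9} are all mutually reachable — one SCC of size 2.
{3} is an SCC by itself.
That gives 4 strongly connected components.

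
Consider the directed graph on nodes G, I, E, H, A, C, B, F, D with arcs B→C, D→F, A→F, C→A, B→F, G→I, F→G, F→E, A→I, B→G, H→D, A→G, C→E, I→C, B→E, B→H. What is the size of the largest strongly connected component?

{A, C, F, G, I} are all mutually reachable — one SCC of size 5.
{D} is an SCC by itself.
{E} is an SCC by itself.
{H} is an SCC by itself.
{B} is an SCC by itself.
The largest has 5 vertices.

5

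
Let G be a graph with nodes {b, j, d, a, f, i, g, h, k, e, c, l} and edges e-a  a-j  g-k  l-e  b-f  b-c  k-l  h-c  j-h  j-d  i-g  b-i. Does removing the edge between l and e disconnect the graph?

No

After removing l-e, the path l-k-g-i-b-c-h-j-a-e still connects them, so the edge is not a bridge.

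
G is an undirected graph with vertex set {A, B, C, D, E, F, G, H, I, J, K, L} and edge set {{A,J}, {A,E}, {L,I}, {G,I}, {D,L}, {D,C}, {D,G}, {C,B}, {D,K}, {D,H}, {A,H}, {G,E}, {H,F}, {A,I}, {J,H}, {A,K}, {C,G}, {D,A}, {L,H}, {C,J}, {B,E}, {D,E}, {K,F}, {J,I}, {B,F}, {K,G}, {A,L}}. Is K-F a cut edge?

After removing K-F, the path K-D-H-F still connects them, so the edge is not a bridge.

No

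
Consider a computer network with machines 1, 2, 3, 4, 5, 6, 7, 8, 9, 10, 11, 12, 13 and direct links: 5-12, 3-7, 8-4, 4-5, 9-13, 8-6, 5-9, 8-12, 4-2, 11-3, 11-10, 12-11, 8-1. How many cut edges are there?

The edges on the cycle 8-4-5-12-8 are not bridges since each lies on that cycle.
But removing 11-3 disconnects 11 from 3; removing 12-11 disconnects 12 from 11; removing 10-11 disconnects 10 from 11; removing 7-3 disconnects 7 from 3 — these are bridges.
In total 9 edges are bridges.

9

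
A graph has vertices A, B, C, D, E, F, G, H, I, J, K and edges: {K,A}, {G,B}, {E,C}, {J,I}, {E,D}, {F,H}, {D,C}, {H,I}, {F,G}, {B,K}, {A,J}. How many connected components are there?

2

Starting from C we can reach C, D, E. That is one component of size 3.
Starting from A we can reach A, B, F, G, H, I, J, K. That is one component of size 8.
Total: 2 components.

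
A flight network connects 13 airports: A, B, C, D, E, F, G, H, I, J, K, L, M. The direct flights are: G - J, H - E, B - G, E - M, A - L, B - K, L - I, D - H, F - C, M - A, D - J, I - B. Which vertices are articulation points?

B

Removing B increases the component count from 2 to 3, so B is a cut vertex.
By contrast removing F leaves 2 components; it is not a cut vertex. No other vertex is a cut vertex either.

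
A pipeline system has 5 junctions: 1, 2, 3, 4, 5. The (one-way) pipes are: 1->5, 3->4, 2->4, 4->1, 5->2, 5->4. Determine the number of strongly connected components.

2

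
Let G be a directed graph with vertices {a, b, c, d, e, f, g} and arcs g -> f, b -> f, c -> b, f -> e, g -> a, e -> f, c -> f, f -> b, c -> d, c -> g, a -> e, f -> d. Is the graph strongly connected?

There is no directed path from d to g, so the graph is not strongly connected.

No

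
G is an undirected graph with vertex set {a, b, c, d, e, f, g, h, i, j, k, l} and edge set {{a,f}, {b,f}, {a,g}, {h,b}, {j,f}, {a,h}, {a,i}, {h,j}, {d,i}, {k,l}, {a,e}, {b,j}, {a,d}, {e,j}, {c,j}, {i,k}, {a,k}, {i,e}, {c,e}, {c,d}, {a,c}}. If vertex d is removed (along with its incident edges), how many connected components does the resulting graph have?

1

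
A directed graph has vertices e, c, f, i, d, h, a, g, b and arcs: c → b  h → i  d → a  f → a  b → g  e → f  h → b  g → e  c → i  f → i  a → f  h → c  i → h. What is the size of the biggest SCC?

8

{a, b, c, e, f, g, h, i} are all mutually reachable — one SCC of size 8.
{d} is an SCC by itself.
The largest has 8 vertices.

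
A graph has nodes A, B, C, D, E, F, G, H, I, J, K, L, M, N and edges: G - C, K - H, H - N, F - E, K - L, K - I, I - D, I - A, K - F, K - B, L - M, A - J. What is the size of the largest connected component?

12

Starting from C we can reach C, G. That is one component of size 2.
Starting from A we can reach A, B, D, E, F, H, I, J, K, L, M, N. That is one component of size 12.
The largest has 12 vertices.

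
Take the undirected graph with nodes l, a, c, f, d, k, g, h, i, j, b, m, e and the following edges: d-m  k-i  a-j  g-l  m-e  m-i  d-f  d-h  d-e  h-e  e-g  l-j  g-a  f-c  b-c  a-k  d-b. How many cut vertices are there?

1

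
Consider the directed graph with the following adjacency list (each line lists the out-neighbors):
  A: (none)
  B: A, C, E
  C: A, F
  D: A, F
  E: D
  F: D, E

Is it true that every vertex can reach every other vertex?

There is no directed path from C to B, so the graph is not strongly connected.

No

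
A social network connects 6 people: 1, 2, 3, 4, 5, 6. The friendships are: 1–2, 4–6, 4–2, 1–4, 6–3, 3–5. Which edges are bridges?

The edges on the cycle 1-4-2-1 are not bridges since each lies on that cycle.
But removing 6–3 disconnects 6 from 3; removing 4–6 disconnects 4 from 6; removing 3–5 disconnects 3 from 5 — these are bridges.

3-5, 3-6, 4-6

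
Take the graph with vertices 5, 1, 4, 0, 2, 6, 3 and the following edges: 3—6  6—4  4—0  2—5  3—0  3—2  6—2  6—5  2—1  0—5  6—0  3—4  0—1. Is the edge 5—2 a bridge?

No

After removing 5—2, the path 5-6-2 still connects them, so the edge is not a bridge.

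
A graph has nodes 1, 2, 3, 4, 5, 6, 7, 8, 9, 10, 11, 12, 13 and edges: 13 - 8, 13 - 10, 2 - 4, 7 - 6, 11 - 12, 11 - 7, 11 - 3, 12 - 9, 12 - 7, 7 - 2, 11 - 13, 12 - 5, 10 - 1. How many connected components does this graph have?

1

Starting from 1 we can reach 1, 2, 3, 4, 5, 6, 7, 8, 9, 10, 11, 12, 13. That is one component of size 13.
Total: 1 component.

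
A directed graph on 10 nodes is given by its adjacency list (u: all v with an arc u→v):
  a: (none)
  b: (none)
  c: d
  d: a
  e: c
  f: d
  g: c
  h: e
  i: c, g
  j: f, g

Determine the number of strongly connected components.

10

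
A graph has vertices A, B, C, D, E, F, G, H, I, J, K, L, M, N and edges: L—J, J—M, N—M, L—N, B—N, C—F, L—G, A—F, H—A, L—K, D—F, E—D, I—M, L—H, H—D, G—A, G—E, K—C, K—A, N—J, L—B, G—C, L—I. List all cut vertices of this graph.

Removing L increases the component count from 1 to 2, so L is a cut vertex.
By contrast removing M leaves 1 component; it is not a cut vertex. No other vertex is a cut vertex either.

L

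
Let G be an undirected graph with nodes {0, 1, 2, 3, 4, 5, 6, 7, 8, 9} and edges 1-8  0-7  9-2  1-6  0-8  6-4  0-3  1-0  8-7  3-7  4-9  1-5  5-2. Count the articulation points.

Removing 1 increases the component count from 1 to 2, so 1 is a cut vertex.
By contrast removing 4 leaves 1 component; it is not a cut vertex. No other vertex is a cut vertex either.

1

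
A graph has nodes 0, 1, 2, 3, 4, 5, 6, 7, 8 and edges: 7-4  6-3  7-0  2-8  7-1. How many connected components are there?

4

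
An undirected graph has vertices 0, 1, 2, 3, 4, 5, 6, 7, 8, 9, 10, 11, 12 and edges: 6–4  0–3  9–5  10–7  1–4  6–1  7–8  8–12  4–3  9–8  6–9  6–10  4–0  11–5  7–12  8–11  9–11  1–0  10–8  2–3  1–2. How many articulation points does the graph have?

1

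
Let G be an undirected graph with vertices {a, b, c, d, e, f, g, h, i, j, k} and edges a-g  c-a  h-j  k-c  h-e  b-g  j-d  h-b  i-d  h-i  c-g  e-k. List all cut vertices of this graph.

Removing h increases the component count from 2 to 3, so h is a cut vertex.
By contrast removing i leaves 2 components; it is not a cut vertex. No other vertex is a cut vertex either.

h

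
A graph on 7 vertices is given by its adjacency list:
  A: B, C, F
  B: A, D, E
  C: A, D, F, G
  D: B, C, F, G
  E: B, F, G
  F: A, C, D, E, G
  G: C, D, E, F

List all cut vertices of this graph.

none

Removing D, for instance, still leaves 1 component. No single vertex removal increases the component count — the graph has no articulation points.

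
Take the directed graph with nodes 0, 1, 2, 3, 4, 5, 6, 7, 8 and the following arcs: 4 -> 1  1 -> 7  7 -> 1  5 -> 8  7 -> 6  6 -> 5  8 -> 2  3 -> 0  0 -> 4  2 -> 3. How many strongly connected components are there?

1

{0, 1, 2, 3, 4, 5, 6, 7, 8} are all mutually reachable — one SCC of size 9.
That gives 1 strongly connected component.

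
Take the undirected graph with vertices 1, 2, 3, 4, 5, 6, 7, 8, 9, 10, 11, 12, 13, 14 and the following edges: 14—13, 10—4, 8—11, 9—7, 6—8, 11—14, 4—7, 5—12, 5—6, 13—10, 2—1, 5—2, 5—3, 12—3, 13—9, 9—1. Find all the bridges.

none

The edges on the cycle 5-12-3-5 are not bridges since each lies on that cycle.
Every edge lies on some cycle, so there are no bridges.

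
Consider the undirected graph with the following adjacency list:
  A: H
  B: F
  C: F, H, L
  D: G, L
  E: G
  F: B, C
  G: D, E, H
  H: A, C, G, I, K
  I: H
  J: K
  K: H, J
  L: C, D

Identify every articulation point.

Removing C increases the component count from 1 to 2, so C is a cut vertex.
Removing F increases the component count from 1 to 2, so F is a cut vertex.
Removing G increases the component count from 1 to 2, so G is a cut vertex.
Likewise H, K are cut vertices.
By contrast removing D leaves 1 component; it is not a cut vertex. No other vertex is a cut vertex either.

C, F, G, H, K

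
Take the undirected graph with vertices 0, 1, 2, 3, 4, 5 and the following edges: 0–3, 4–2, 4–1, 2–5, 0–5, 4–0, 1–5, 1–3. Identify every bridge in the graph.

none

The edges on the cycle 4-0-3-1-4 are not bridges since each lies on that cycle.
Every edge lies on some cycle, so there are no bridges.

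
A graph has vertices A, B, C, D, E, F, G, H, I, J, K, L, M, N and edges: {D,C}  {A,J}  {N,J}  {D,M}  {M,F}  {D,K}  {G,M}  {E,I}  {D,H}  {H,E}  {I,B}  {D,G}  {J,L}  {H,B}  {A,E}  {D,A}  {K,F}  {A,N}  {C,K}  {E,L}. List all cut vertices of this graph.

Removing D increases the component count from 1 to 2, so D is a cut vertex.
By contrast removing G leaves 1 component; it is not a cut vertex. No other vertex is a cut vertex either.

D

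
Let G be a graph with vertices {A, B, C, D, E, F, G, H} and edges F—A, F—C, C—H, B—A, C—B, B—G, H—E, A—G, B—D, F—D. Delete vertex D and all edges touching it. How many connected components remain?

1

With D gone, the remaining components are: {A, B, C, E, F, G, H}.
That is 1 component.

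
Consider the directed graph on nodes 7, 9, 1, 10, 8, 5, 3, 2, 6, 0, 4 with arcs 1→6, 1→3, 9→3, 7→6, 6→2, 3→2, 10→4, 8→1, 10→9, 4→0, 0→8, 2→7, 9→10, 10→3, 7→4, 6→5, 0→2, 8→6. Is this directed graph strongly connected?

No

There is no directed path from 5 to 1, so the graph is not strongly connected.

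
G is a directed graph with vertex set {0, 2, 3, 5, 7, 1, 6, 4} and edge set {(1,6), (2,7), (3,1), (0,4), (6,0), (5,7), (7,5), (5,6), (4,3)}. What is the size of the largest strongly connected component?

{0, 1, 3, 4, 6} are all mutually reachable — one SCC of size 5.
{5, 7} are all mutually reachable — one SCC of size 2.
{2} is an SCC by itself.
The largest has 5 vertices.

5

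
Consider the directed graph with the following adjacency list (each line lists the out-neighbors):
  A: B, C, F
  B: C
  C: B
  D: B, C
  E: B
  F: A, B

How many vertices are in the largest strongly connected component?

2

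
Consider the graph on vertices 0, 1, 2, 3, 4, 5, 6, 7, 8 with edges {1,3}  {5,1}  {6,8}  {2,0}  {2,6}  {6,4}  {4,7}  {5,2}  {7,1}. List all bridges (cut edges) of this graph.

The edges on the cycle 5-2-6-4-7-1-5 are not bridges since each lies on that cycle.
But removing 3-1 disconnects 3 from 1; removing 2-0 disconnects 2 from 0; removing 6-8 disconnects 6 from 8 — these are bridges.

0-2, 1-3, 6-8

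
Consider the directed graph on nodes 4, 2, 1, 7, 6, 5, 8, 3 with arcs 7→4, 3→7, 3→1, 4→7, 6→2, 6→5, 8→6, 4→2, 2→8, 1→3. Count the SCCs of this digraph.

4

{2, 6, 8} are all mutually reachable — one SCC of size 3.
{1, 3} are all mutually reachable — one SCC of size 2.
{4, 7} are all mutually reachable — one SCC of size 2.
{5} is an SCC by itself.
That gives 4 strongly connected components.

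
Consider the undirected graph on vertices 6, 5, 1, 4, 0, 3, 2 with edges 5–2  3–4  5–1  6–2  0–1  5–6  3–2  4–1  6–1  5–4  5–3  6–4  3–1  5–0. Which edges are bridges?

none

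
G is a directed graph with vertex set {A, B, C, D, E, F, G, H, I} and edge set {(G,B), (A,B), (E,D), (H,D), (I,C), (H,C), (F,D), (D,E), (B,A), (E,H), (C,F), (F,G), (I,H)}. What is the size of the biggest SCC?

5

{C, D, E, F, H} are all mutually reachable — one SCC of size 5.
{A, B} are all mutually reachable — one SCC of size 2.
{G} is an SCC by itself.
{I} is an SCC by itself.
The largest has 5 vertices.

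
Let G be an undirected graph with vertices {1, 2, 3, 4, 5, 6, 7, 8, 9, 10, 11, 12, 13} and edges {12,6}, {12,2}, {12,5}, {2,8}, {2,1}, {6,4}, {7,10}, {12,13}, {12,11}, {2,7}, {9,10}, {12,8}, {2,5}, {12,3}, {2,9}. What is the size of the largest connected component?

13

Starting from 1 we can reach 1, 2, 3, 4, 5, 6, 7, 8, 9, 10, 11, 12, 13. That is one component of size 13.
The largest has 13 vertices.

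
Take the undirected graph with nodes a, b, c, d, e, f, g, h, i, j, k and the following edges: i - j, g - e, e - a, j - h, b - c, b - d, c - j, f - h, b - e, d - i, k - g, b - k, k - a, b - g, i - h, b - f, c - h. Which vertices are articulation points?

b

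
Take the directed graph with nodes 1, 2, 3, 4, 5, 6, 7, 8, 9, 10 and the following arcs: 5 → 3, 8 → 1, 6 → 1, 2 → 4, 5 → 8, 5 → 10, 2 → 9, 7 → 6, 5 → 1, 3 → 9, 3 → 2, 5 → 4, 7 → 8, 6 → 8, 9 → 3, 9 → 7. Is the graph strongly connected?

There is no directed path from 2 to 10, so the graph is not strongly connected.

No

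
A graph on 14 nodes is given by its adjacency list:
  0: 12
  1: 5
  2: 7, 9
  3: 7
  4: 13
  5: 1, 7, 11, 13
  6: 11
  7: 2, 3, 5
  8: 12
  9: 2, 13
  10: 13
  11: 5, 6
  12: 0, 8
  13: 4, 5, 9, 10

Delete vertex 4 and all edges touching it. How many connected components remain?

With 4 gone, the remaining components are: {0, 8, 12}; {1, 2, 3, 5, 6, 7, 9, 10, 11, 13}.
That is 2 components.

2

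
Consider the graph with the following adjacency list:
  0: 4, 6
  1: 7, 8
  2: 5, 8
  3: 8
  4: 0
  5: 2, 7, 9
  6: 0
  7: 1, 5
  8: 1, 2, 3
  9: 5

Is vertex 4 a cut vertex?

Deleting 4 leaves 2 components (was 2), so 4 is not a cut vertex.

No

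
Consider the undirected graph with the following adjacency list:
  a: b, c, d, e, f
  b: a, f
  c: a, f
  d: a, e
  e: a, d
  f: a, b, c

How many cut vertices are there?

Removing a increases the component count from 1 to 2, so a is a cut vertex.
By contrast removing b leaves 1 component; it is not a cut vertex. No other vertex is a cut vertex either.

1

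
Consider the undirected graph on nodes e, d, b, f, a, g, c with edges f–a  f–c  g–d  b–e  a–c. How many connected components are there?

3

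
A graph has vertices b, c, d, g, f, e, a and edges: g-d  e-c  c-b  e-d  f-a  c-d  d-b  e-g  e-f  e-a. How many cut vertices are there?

Removing e increases the component count from 1 to 2, so e is a cut vertex.
By contrast removing g leaves 1 component; it is not a cut vertex. No other vertex is a cut vertex either.

1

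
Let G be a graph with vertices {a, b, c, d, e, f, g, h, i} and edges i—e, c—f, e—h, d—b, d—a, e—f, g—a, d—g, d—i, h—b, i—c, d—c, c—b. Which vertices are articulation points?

d

Removing d increases the component count from 1 to 2, so d is a cut vertex.
By contrast removing g leaves 1 component; it is not a cut vertex. No other vertex is a cut vertex either.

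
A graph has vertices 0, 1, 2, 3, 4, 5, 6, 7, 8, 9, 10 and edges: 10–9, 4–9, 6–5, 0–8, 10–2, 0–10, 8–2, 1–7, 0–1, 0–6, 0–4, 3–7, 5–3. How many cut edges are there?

The edges on the cycle 0-6-5-3-7-1-0 are not bridges since each lies on that cycle.
Every edge lies on some cycle, so there are no bridges.

0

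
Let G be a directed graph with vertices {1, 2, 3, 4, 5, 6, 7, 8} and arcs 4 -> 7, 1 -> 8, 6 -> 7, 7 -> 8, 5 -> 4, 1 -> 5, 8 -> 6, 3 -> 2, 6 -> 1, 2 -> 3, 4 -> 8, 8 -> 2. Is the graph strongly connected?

No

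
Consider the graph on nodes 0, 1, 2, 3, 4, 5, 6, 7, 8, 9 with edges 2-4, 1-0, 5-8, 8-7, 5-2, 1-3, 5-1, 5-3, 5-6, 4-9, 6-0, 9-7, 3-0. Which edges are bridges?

none

The edges on the cycle 5-6-0-3-5 are not bridges since each lies on that cycle.
Every edge lies on some cycle, so there are no bridges.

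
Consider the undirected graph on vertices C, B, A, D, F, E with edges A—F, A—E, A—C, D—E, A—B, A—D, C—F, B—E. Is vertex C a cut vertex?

Deleting C leaves 1 component (was 1) (its neighbors A, F remain connected to each other), so C is not a cut vertex.

No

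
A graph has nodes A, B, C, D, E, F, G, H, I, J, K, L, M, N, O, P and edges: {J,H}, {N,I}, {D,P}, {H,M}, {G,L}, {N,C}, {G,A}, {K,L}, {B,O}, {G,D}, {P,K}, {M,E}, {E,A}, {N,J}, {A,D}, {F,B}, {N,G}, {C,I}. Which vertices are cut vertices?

B, N

Removing B increases the component count from 2 to 3, so B is a cut vertex.
Removing N increases the component count from 2 to 3, so N is a cut vertex.
By contrast removing M leaves 2 components; it is not a cut vertex. No other vertex is a cut vertex either.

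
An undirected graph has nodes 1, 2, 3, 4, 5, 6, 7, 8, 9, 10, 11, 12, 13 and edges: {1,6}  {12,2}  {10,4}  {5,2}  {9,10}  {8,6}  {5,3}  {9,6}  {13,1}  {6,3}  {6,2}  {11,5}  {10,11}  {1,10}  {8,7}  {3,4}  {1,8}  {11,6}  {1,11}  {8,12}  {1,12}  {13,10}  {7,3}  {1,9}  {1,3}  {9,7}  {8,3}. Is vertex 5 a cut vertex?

No

Deleting 5 leaves 1 component (was 1) (its neighbors 2, 3, 11 remain connected to each other), so 5 is not a cut vertex.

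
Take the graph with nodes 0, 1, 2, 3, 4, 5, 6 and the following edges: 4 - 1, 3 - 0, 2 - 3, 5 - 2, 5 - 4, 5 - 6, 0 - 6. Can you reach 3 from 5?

Yes

From 5 we can reach 0, 1, 2, 3, 4, 5, 6, which includes 3.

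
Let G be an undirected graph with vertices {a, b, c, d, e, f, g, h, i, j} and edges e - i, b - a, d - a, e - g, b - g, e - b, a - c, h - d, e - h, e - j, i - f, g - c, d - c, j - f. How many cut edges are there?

0

The edges on the cycle d-a-c-d are not bridges since each lies on that cycle.
Every edge lies on some cycle, so there are no bridges.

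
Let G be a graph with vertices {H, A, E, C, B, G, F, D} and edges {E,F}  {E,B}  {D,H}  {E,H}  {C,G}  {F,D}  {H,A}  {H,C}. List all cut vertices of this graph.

Removing C increases the component count from 1 to 2, so C is a cut vertex.
Removing E increases the component count from 1 to 2, so E is a cut vertex.
Removing H increases the component count from 1 to 3, so H is a cut vertex.
By contrast removing G leaves 1 component; it is not a cut vertex. No other vertex is a cut vertex either.

C, E, H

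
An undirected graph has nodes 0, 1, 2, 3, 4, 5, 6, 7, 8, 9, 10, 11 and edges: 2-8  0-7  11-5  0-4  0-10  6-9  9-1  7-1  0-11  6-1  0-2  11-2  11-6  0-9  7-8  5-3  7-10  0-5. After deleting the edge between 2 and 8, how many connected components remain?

2 and 8 are still connected via 2-0-7-8, so the component count stays at 1.

1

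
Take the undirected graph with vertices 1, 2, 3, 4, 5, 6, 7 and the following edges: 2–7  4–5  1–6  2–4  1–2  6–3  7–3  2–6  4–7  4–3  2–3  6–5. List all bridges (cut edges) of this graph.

none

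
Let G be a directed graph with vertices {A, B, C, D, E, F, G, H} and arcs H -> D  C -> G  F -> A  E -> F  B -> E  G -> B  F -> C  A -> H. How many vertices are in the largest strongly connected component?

{B, C, E, F, G} are all mutually reachable — one SCC of size 5.
{H} is an SCC by itself.
{D} is an SCC by itself.
{A} is an SCC by itself.
The largest has 5 vertices.

5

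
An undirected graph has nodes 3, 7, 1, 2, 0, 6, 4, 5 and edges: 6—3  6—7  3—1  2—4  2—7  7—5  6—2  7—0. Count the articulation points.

4

Removing 2 increases the component count from 1 to 2, so 2 is a cut vertex.
Removing 3 increases the component count from 1 to 2, so 3 is a cut vertex.
Removing 6 increases the component count from 1 to 2, so 6 is a cut vertex.
Likewise 7 is a cut vertex.
By contrast removing 0 leaves 1 component; it is not a cut vertex. No other vertex is a cut vertex either.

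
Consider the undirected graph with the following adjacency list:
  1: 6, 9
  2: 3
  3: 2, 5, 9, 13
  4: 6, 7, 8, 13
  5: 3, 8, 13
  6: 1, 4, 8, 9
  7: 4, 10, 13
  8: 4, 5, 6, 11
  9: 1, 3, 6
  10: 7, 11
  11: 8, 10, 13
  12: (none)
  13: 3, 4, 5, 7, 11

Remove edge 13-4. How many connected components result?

13 and 4 are still connected via 13-7-4, so the component count stays at 2.

2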